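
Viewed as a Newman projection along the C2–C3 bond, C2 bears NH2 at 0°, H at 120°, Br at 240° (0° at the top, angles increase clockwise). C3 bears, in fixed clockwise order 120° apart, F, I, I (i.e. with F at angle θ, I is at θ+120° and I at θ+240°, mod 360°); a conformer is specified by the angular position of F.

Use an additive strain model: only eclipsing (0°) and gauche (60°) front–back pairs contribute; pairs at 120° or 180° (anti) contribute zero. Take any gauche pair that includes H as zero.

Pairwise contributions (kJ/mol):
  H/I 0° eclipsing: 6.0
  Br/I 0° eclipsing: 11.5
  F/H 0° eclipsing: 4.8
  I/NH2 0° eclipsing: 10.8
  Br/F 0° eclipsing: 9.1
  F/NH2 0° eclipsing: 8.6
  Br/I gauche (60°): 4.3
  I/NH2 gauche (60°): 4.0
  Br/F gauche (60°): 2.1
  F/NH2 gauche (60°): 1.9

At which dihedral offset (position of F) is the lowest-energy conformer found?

F at 0° is eclipsed. NH2 at 0° is eclipsed with F at 0° (8.6); H at 120° is eclipsed with I at 120° (6.0); Br at 240° is eclipsed with I at 240° (11.5). Total 26.1 kJ/mol.
F at 60° is staggered. NH2 at 0° is gauche with F at 60° (1.9); NH2 at 0° is gauche with I at 300° (4.0); Br at 240° is gauche with I at 180° (4.3); Br at 240° is gauche with I at 300° (4.3). Total 14.5 kJ/mol.
F at 120° is eclipsed. NH2 at 0° is eclipsed with I at 0° (10.8); H at 120° is eclipsed with F at 120° (4.8); Br at 240° is eclipsed with I at 240° (11.5). Total 27.1 kJ/mol.
F at 180° is staggered. NH2 at 0° is gauche with I at 300° (4.0); NH2 at 0° is gauche with I at 60° (4.0); Br at 240° is gauche with F at 180° (2.1); Br at 240° is gauche with I at 300° (4.3). Total 14.4 kJ/mol.
F at 240° is eclipsed. NH2 at 0° is eclipsed with I at 0° (10.8); H at 120° is eclipsed with I at 120° (6.0); Br at 240° is eclipsed with F at 240° (9.1). Total 25.9 kJ/mol.
F at 300° is staggered. NH2 at 0° is gauche with F at 300° (1.9); NH2 at 0° is gauche with I at 60° (4.0); Br at 240° is gauche with F at 300° (2.1); Br at 240° is gauche with I at 180° (4.3). Total 12.3 kJ/mol.
The minimum (12.3 kJ/mol) occurs with F at 300°.

300°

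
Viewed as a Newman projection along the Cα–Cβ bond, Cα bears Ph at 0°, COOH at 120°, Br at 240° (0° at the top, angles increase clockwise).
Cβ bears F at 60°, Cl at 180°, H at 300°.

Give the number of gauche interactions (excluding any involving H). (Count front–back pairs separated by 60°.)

Non-H gauche pairs: Ph(0°)/F(60°); COOH(120°)/F(60°); COOH(120°)/Cl(180°); Br(240°)/Cl(180°) — 4 interactions.

4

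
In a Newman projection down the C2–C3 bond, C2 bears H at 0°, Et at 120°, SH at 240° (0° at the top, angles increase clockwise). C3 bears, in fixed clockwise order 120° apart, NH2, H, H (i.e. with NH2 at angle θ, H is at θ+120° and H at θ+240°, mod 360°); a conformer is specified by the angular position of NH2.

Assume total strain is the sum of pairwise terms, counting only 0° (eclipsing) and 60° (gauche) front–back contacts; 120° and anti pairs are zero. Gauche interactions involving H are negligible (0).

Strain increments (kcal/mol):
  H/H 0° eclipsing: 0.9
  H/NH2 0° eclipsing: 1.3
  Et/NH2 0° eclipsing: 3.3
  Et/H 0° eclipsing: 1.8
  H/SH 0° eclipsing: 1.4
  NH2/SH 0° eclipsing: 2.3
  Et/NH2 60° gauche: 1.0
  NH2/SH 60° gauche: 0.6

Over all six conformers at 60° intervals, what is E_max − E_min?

NH2 at 0° (eclipsed): H–NH2 eclipsed, Et–H eclipsed, SH–H eclipsed; 1.3 + 1.8 + 1.4 = 4.5 kcal/mol.
NH2 at 60° (staggered): Et–NH2 gauche; 1.0 = 1.0 kcal/mol.
NH2 at 120° (eclipsed): H–H eclipsed, Et–NH2 eclipsed, SH–H eclipsed; 0.9 + 3.3 + 1.4 = 5.6 kcal/mol.
NH2 at 180° (staggered): Et–NH2 gauche, SH–NH2 gauche; 1.0 + 0.6 = 1.6 kcal/mol.
NH2 at 240° (eclipsed): H–H eclipsed, Et–H eclipsed, SH–NH2 eclipsed; 0.9 + 1.8 + 2.3 = 5.0 kcal/mol.
NH2 at 300° (staggered): SH–NH2 gauche; 0.6 = 0.6 kcal/mol.
Max at 120° (5.6 kcal/mol), min at 300° (0.6 kcal/mol); barrier = 5.0 kcal/mol.

5.0 kcal/mol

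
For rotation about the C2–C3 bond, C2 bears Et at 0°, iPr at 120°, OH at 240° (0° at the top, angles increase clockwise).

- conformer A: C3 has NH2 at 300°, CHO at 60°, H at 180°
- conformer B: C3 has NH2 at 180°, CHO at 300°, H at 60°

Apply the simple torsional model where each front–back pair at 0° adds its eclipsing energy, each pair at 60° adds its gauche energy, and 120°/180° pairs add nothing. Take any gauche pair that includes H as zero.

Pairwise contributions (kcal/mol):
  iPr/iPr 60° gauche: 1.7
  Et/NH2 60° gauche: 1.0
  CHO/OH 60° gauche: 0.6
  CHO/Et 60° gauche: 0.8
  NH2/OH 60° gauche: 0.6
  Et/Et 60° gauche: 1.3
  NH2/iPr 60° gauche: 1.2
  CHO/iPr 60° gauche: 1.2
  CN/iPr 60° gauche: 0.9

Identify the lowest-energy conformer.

A (staggered): Et(0°)/NH2(300°) gauche 1.0; Et(0°)/CHO(60°) gauche 0.8; iPr(120°)/CHO(60°) gauche 1.2; OH(240°)/NH2(300°) gauche 0.6 → 3.6 kcal/mol.
B (staggered): Et(0°)/CHO(300°) gauche 0.8; iPr(120°)/NH2(180°) gauche 1.2; OH(240°)/NH2(180°) gauche 0.6; OH(240°)/CHO(300°) gauche 0.6 → 3.2 kcal/mol.
B has the lowest total (3.2 kcal/mol).

B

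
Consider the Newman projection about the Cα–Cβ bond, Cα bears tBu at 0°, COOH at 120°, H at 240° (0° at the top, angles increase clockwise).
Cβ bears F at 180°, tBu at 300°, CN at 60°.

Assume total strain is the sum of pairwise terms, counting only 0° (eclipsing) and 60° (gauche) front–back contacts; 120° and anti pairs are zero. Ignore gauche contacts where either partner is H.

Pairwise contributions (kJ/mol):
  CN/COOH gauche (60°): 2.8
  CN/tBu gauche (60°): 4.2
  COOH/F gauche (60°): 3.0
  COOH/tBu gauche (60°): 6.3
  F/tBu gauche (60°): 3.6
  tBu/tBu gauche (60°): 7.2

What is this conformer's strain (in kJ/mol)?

This conformer (staggered): tBu–tBu gauche, tBu–CN gauche, COOH–F gauche, COOH–CN gauche; 7.2 + 4.2 + 3.0 + 2.8 = 17.2 kJ/mol.

17.2 kJ/mol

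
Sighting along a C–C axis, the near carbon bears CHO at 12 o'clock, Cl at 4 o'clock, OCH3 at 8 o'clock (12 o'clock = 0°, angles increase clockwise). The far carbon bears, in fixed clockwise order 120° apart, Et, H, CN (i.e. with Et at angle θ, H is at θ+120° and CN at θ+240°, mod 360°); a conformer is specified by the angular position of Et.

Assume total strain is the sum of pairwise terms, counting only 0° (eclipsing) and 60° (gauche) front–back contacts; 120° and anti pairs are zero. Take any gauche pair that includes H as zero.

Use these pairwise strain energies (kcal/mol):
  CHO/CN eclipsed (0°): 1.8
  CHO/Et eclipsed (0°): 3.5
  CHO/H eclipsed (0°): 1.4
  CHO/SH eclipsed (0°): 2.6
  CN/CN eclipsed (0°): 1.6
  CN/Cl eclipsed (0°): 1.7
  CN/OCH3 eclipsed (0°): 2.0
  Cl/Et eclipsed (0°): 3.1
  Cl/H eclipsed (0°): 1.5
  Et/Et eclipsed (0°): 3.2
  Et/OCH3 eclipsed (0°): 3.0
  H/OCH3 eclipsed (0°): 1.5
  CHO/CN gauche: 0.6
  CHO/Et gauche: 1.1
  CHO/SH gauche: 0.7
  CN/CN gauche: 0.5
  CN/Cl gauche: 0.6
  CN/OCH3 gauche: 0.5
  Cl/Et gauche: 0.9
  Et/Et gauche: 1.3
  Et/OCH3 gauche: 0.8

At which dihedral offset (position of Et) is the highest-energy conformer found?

0°

Et at 0° (eclipsed): CHO–Et eclipsed, Cl–H eclipsed, OCH3–CN eclipsed; 3.5 + 1.5 + 2.0 = 7.0 kcal/mol.
Et at 60° (staggered): CHO–Et gauche, CHO–CN gauche, Cl–Et gauche, OCH3–CN gauche; 1.1 + 0.6 + 0.9 + 0.5 = 3.1 kcal/mol.
Et at 120° (eclipsed): CHO–CN eclipsed, Cl–Et eclipsed, OCH3–H eclipsed; 1.8 + 3.1 + 1.5 = 6.4 kcal/mol.
Et at 180° (staggered): CHO–CN gauche, Cl–Et gauche, Cl–CN gauche, OCH3–Et gauche; 0.6 + 0.9 + 0.6 + 0.8 = 2.9 kcal/mol.
Et at 240° (eclipsed): CHO–H eclipsed, Cl–CN eclipsed, OCH3–Et eclipsed; 1.4 + 1.7 + 3.0 = 6.1 kcal/mol.
Et at 300° (staggered): CHO–Et gauche, Cl–CN gauche, OCH3–Et gauche, OCH3–CN gauche; 1.1 + 0.6 + 0.8 + 0.5 = 3.0 kcal/mol.
The maximum (7.0 kcal/mol) occurs with Et at 0°.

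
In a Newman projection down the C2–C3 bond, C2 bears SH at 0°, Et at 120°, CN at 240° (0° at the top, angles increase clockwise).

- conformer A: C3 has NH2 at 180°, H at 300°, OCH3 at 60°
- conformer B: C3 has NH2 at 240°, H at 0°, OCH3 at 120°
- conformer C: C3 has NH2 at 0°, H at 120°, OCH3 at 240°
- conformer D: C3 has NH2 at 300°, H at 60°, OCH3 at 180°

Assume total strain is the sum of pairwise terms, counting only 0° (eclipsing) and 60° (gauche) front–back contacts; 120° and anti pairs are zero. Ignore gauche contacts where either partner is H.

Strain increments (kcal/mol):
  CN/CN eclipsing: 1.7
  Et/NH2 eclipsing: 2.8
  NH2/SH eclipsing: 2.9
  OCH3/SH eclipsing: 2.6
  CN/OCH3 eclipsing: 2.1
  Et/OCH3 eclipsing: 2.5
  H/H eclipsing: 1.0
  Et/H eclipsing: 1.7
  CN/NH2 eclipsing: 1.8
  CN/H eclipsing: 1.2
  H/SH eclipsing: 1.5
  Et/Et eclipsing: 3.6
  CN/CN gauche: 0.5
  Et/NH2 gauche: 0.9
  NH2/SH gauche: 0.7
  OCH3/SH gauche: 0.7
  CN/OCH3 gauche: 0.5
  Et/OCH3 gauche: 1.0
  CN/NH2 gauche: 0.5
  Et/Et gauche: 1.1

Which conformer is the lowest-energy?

A (staggered): SH(0°)/OCH3(60°) gauche 0.7; Et(120°)/NH2(180°) gauche 0.9; Et(120°)/OCH3(60°) gauche 1.0; CN(240°)/NH2(180°) gauche 0.5 → 3.1 kcal/mol.
B (eclipsed): SH(0°)/H(0°) eclipsed 1.5; Et(120°)/OCH3(120°) eclipsed 2.5; CN(240°)/NH2(240°) eclipsed 1.8 → 5.8 kcal/mol.
C (eclipsed): SH(0°)/NH2(0°) eclipsed 2.9; Et(120°)/H(120°) eclipsed 1.7; CN(240°)/OCH3(240°) eclipsed 2.1 → 6.7 kcal/mol.
D (staggered): SH(0°)/NH2(300°) gauche 0.7; Et(120°)/OCH3(180°) gauche 1.0; CN(240°)/NH2(300°) gauche 0.5; CN(240°)/OCH3(180°) gauche 0.5 → 2.7 kcal/mol.
D has the lowest total (2.7 kcal/mol).

D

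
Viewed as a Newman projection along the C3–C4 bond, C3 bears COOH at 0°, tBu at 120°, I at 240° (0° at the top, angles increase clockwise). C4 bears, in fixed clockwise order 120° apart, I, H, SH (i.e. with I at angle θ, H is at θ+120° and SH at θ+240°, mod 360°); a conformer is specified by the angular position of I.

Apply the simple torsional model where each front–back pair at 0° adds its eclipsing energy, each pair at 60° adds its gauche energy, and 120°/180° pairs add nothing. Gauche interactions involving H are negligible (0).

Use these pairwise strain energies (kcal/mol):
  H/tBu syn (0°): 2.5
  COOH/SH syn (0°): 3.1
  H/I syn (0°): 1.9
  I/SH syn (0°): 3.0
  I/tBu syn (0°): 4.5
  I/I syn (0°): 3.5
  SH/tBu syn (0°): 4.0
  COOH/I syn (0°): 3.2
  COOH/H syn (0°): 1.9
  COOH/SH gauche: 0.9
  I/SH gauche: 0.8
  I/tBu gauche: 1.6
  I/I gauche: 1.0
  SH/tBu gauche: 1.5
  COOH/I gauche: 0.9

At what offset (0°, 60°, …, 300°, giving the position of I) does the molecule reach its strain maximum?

120°

I at 0° (eclipsed): COOH(0°)/I(0°) eclipsed 3.2; tBu(120°)/H(120°) eclipsed 2.5; I(240°)/SH(240°) eclipsed 3.0 → 8.7 kcal/mol.
I at 60° (staggered): COOH(0°)/I(60°) gauche 0.9; COOH(0°)/SH(300°) gauche 0.9; tBu(120°)/I(60°) gauche 1.6; I(240°)/SH(300°) gauche 0.8 → 4.2 kcal/mol.
I at 120° (eclipsed): COOH(0°)/SH(0°) eclipsed 3.1; tBu(120°)/I(120°) eclipsed 4.5; I(240°)/H(240°) eclipsed 1.9 → 9.5 kcal/mol.
I at 180° (staggered): COOH(0°)/SH(60°) gauche 0.9; tBu(120°)/I(180°) gauche 1.6; tBu(120°)/SH(60°) gauche 1.5; I(240°)/I(180°) gauche 1.0 → 5.0 kcal/mol.
I at 240° (eclipsed): COOH(0°)/H(0°) eclipsed 1.9; tBu(120°)/SH(120°) eclipsed 4.0; I(240°)/I(240°) eclipsed 3.5 → 9.4 kcal/mol.
I at 300° (staggered): COOH(0°)/I(300°) gauche 0.9; tBu(120°)/SH(180°) gauche 1.5; I(240°)/I(300°) gauche 1.0; I(240°)/SH(180°) gauche 0.8 → 4.2 kcal/mol.
The maximum (9.5 kcal/mol) occurs with I at 120°.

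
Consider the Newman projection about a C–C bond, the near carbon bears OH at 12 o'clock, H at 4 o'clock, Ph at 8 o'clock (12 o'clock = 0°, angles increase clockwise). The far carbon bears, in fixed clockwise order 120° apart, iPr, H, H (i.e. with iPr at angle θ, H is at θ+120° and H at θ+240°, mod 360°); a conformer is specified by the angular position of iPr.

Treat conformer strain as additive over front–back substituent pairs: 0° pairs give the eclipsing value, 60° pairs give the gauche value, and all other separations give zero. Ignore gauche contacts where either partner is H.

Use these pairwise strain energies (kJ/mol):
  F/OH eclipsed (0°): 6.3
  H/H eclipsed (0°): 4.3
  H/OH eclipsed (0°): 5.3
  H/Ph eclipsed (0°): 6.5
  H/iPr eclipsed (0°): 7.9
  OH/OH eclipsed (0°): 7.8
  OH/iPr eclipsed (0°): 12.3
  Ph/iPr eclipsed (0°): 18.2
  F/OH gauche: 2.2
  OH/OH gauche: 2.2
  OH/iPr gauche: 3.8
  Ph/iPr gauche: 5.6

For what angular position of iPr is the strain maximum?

240°

iPr at 0° (eclipsed): OH(0°)/iPr(0°) eclipsed 12.3; H(120°)/H(120°) eclipsed 4.3; Ph(240°)/H(240°) eclipsed 6.5 → 23.1 kJ/mol.
iPr at 60° (staggered): OH(0°)/iPr(60°) gauche 3.8 → 3.8 kJ/mol.
iPr at 120° (eclipsed): OH(0°)/H(0°) eclipsed 5.3; H(120°)/iPr(120°) eclipsed 7.9; Ph(240°)/H(240°) eclipsed 6.5 → 19.7 kJ/mol.
iPr at 180° (staggered): Ph(240°)/iPr(180°) gauche 5.6 → 5.6 kJ/mol.
iPr at 240° (eclipsed): OH(0°)/H(0°) eclipsed 5.3; H(120°)/H(120°) eclipsed 4.3; Ph(240°)/iPr(240°) eclipsed 18.2 → 27.8 kJ/mol.
iPr at 300° (staggered): OH(0°)/iPr(300°) gauche 3.8; Ph(240°)/iPr(300°) gauche 5.6 → 9.4 kJ/mol.
The maximum (27.8 kJ/mol) occurs with iPr at 240°.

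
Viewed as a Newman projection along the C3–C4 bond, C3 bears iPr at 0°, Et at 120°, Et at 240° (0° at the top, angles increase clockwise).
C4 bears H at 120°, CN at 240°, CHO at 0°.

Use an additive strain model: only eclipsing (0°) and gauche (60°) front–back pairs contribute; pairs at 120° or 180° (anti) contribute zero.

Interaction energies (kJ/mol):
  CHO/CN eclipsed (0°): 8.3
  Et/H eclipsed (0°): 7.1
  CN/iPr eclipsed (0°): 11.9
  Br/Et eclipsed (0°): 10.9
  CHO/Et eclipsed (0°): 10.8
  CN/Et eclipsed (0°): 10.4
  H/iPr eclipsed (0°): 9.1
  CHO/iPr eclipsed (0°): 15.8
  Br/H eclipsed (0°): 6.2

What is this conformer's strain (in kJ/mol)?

This conformer is eclipsed. iPr at 0° is eclipsed with CHO at 0° (15.8); Et at 120° is eclipsed with H at 120° (7.1); Et at 240° is eclipsed with CN at 240° (10.4). Total 33.3 kJ/mol.

33.3 kJ/mol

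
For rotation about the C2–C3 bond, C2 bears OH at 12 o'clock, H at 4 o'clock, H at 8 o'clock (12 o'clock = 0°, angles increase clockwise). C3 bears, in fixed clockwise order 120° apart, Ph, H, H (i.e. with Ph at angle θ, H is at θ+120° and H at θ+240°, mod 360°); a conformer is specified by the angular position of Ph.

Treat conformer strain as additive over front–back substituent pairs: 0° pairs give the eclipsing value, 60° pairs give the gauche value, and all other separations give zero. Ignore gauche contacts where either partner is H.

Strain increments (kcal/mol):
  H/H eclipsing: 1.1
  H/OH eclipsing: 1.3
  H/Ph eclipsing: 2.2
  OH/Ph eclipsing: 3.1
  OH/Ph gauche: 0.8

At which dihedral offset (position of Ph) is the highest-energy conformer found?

0°

Ph at 0° is eclipsed. OH at 0° is eclipsed with Ph at 0° (3.1); H at 120° is eclipsed with H at 120° (1.1); H at 240° is eclipsed with H at 240° (1.1). Total 5.3 kcal/mol.
Ph at 60° is staggered. OH at 0° is gauche with Ph at 60° (0.8). Total 0.8 kcal/mol.
Ph at 120° is eclipsed. OH at 0° is eclipsed with H at 0° (1.3); H at 120° is eclipsed with Ph at 120° (2.2); H at 240° is eclipsed with H at 240° (1.1). Total 4.6 kcal/mol.
Ph at 180° (staggered): no non-H gauche contacts → 0.0 kcal/mol.
Ph at 240° is eclipsed. OH at 0° is eclipsed with H at 0° (1.3); H at 120° is eclipsed with H at 120° (1.1); H at 240° is eclipsed with Ph at 240° (2.2). Total 4.6 kcal/mol.
Ph at 300° is staggered. OH at 0° is gauche with Ph at 300° (0.8). Total 0.8 kcal/mol.
The maximum (5.3 kcal/mol) occurs with Ph at 0°.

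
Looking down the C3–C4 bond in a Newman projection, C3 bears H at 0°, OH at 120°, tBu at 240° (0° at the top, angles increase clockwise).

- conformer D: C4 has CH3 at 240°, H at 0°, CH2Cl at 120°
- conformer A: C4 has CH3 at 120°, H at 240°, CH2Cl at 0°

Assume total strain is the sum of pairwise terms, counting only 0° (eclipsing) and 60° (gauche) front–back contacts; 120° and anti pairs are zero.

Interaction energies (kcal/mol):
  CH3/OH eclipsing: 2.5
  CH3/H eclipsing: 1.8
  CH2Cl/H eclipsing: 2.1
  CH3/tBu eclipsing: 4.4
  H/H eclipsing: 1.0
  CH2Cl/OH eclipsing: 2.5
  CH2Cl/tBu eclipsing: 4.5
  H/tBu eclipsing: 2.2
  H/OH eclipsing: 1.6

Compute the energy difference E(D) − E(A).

D is eclipsed. H at 0° is eclipsed with H at 0° (1.0); OH at 120° is eclipsed with CH2Cl at 120° (2.5); tBu at 240° is eclipsed with CH3 at 240° (4.4). Total 7.9 kcal/mol.
A is eclipsed. H at 0° is eclipsed with CH2Cl at 0° (2.1); OH at 120° is eclipsed with CH3 at 120° (2.5); tBu at 240° is eclipsed with H at 240° (2.2). Total 6.8 kcal/mol.
E(D) − E(A) = 7.9 − 6.8 = +1.1 kcal/mol.

+1.1 kcal/mol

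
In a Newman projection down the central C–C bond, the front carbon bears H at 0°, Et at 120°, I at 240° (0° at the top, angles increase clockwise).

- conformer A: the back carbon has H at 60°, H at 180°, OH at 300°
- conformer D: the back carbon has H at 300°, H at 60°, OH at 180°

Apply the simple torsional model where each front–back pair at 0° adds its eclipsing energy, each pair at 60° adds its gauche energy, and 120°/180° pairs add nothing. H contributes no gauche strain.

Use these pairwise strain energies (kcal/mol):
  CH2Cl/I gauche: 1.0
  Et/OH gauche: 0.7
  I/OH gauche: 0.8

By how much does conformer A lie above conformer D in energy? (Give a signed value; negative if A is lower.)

-0.7 kcal/mol

A (staggered): I(240°)/OH(300°) gauche 0.8 → 0.8 kcal/mol.
D (staggered): Et(120°)/OH(180°) gauche 0.7; I(240°)/OH(180°) gauche 0.8 → 1.5 kcal/mol.
E(A) − E(D) = 0.8 − 1.5 = -0.7 kcal/mol.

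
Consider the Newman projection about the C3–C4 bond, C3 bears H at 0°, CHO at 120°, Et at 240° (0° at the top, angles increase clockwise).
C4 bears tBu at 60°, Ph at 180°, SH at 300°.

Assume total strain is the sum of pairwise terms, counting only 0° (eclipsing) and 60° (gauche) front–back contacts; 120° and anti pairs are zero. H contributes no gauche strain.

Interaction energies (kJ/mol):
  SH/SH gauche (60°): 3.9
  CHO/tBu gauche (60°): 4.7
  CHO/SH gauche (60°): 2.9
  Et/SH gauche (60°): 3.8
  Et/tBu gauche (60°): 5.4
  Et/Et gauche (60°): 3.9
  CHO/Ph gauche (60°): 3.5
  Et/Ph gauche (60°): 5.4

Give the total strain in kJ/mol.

17.4 kJ/mol

This conformer (staggered): CHO(120°)/tBu(60°) gauche 4.7; CHO(120°)/Ph(180°) gauche 3.5; Et(240°)/Ph(180°) gauche 5.4; Et(240°)/SH(300°) gauche 3.8 → 17.4 kJ/mol.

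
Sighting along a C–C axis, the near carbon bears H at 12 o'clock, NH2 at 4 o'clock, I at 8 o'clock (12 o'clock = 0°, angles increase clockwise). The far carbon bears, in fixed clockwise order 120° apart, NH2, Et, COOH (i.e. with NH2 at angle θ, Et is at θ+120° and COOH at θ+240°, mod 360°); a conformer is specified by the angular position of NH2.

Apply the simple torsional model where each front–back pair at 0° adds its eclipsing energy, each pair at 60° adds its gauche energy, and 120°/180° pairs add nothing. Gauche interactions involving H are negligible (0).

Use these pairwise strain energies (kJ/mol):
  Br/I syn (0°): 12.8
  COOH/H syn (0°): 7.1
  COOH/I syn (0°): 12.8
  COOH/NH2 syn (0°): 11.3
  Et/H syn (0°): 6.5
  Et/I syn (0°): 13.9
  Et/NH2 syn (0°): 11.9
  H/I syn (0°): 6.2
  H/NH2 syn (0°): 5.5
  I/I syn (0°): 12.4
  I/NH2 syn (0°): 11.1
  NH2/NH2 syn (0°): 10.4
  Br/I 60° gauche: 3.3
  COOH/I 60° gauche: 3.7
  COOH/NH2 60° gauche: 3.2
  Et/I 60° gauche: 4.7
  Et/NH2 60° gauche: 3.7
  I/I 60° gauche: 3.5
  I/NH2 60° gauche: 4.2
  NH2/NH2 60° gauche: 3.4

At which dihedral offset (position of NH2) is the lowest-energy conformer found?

300°

NH2 at 0° is eclipsed. H at 0° is eclipsed with NH2 at 0° (5.5); NH2 at 120° is eclipsed with Et at 120° (11.9); I at 240° is eclipsed with COOH at 240° (12.8). Total 30.2 kJ/mol.
NH2 at 60° is staggered. NH2 at 120° is gauche with NH2 at 60° (3.4); NH2 at 120° is gauche with Et at 180° (3.7); I at 240° is gauche with Et at 180° (4.7); I at 240° is gauche with COOH at 300° (3.7). Total 15.5 kJ/mol.
NH2 at 120° is eclipsed. H at 0° is eclipsed with COOH at 0° (7.1); NH2 at 120° is eclipsed with NH2 at 120° (10.4); I at 240° is eclipsed with Et at 240° (13.9). Total 31.4 kJ/mol.
NH2 at 180° is staggered. NH2 at 120° is gauche with NH2 at 180° (3.4); NH2 at 120° is gauche with COOH at 60° (3.2); I at 240° is gauche with NH2 at 180° (4.2); I at 240° is gauche with Et at 300° (4.7). Total 15.5 kJ/mol.
NH2 at 240° is eclipsed. H at 0° is eclipsed with Et at 0° (6.5); NH2 at 120° is eclipsed with COOH at 120° (11.3); I at 240° is eclipsed with NH2 at 240° (11.1). Total 28.9 kJ/mol.
NH2 at 300° is staggered. NH2 at 120° is gauche with Et at 60° (3.7); NH2 at 120° is gauche with COOH at 180° (3.2); I at 240° is gauche with NH2 at 300° (4.2); I at 240° is gauche with COOH at 180° (3.7). Total 14.8 kJ/mol.
The minimum (14.8 kJ/mol) occurs with NH2 at 300°.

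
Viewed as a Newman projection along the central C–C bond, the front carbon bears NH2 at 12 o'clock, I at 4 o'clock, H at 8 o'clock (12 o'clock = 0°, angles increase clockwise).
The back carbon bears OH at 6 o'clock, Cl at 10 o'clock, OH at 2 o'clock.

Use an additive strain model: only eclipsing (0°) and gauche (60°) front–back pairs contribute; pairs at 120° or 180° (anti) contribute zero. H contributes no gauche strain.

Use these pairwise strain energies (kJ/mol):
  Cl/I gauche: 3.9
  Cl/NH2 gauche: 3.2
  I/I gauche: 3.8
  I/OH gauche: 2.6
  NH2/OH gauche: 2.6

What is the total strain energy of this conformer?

11.0 kJ/mol

This conformer (staggered): NH2(0°)/Cl(300°) gauche 3.2; NH2(0°)/OH(60°) gauche 2.6; I(120°)/OH(180°) gauche 2.6; I(120°)/OH(60°) gauche 2.6 → 11.0 kJ/mol.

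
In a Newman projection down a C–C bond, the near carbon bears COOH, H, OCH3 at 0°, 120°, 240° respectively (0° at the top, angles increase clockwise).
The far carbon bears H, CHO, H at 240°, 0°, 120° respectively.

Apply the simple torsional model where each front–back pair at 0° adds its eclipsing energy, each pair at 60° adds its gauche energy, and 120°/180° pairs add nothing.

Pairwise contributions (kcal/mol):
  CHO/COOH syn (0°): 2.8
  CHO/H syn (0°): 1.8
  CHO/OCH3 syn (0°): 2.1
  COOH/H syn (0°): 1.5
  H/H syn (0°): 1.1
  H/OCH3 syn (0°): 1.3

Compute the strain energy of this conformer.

This conformer (eclipsed): COOH(0°)/CHO(0°) eclipsed 2.8; H(120°)/H(120°) eclipsed 1.1; OCH3(240°)/H(240°) eclipsed 1.3 → 5.2 kcal/mol.

5.2 kcal/mol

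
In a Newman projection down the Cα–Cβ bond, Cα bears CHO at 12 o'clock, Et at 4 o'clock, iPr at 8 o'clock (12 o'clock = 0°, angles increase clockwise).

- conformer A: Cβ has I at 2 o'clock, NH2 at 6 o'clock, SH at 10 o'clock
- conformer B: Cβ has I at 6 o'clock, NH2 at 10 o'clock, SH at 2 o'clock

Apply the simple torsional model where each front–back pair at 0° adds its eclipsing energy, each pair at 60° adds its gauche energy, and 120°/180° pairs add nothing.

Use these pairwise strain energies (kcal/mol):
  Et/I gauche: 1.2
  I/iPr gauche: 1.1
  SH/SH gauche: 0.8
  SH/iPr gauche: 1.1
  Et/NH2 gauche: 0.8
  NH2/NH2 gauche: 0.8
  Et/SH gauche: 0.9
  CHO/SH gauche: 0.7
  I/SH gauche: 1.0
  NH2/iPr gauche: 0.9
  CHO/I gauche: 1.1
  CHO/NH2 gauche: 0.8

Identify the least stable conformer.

A

A (staggered): CHO(0°)/I(60°) gauche 1.1; CHO(0°)/SH(300°) gauche 0.7; Et(120°)/I(60°) gauche 1.2; Et(120°)/NH2(180°) gauche 0.8; iPr(240°)/NH2(180°) gauche 0.9; iPr(240°)/SH(300°) gauche 1.1 → 5.8 kcal/mol.
B (staggered): CHO(0°)/NH2(300°) gauche 0.8; CHO(0°)/SH(60°) gauche 0.7; Et(120°)/I(180°) gauche 1.2; Et(120°)/SH(60°) gauche 0.9; iPr(240°)/I(180°) gauche 1.1; iPr(240°)/NH2(300°) gauche 0.9 → 5.6 kcal/mol.
A has the highest total (5.8 kcal/mol).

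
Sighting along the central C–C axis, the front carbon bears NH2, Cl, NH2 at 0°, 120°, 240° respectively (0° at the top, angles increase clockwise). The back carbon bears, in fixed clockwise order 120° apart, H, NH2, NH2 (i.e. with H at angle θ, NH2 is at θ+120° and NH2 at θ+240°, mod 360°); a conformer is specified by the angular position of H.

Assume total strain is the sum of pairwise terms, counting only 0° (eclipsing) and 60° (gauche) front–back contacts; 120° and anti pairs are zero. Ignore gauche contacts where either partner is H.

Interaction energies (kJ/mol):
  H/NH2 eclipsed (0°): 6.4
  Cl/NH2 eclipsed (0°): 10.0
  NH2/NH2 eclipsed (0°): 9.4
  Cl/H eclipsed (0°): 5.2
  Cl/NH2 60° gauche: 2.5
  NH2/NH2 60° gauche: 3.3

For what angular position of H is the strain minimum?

H at 0° (eclipsed): NH2(0°)/H(0°) eclipsed 6.4; Cl(120°)/NH2(120°) eclipsed 10.0; NH2(240°)/NH2(240°) eclipsed 9.4 → 25.8 kJ/mol.
H at 60° (staggered): NH2(0°)/NH2(300°) gauche 3.3; Cl(120°)/NH2(180°) gauche 2.5; NH2(240°)/NH2(180°) gauche 3.3; NH2(240°)/NH2(300°) gauche 3.3 → 12.4 kJ/mol.
H at 120° (eclipsed): NH2(0°)/NH2(0°) eclipsed 9.4; Cl(120°)/H(120°) eclipsed 5.2; NH2(240°)/NH2(240°) eclipsed 9.4 → 24.0 kJ/mol.
H at 180° (staggered): NH2(0°)/NH2(300°) gauche 3.3; NH2(0°)/NH2(60°) gauche 3.3; Cl(120°)/NH2(60°) gauche 2.5; NH2(240°)/NH2(300°) gauche 3.3 → 12.4 kJ/mol.
H at 240° (eclipsed): NH2(0°)/NH2(0°) eclipsed 9.4; Cl(120°)/NH2(120°) eclipsed 10.0; NH2(240°)/H(240°) eclipsed 6.4 → 25.8 kJ/mol.
H at 300° (staggered): NH2(0°)/NH2(60°) gauche 3.3; Cl(120°)/NH2(60°) gauche 2.5; Cl(120°)/NH2(180°) gauche 2.5; NH2(240°)/NH2(180°) gauche 3.3 → 11.6 kJ/mol.
The minimum (11.6 kJ/mol) occurs with H at 300°.

300°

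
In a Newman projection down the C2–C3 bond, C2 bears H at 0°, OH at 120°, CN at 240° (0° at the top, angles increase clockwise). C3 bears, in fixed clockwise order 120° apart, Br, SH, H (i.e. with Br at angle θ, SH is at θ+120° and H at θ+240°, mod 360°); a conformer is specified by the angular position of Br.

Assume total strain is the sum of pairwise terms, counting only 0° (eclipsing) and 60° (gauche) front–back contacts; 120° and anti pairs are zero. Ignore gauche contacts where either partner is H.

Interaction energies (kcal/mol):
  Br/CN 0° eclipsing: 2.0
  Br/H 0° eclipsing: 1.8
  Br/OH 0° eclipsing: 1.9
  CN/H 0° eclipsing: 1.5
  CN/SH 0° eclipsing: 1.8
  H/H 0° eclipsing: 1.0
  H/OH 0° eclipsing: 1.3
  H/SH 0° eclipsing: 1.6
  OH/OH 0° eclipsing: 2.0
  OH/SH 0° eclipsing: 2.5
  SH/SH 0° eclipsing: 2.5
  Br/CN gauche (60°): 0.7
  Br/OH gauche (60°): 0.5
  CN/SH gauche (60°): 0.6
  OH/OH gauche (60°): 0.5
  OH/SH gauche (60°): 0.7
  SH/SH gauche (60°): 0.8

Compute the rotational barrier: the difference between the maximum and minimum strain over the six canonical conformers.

4.4 kcal/mol

Br at 0° (eclipsed): H(0°)/Br(0°) eclipsed 1.8; OH(120°)/SH(120°) eclipsed 2.5; CN(240°)/H(240°) eclipsed 1.5 → 5.8 kcal/mol.
Br at 60° (staggered): OH(120°)/Br(60°) gauche 0.5; OH(120°)/SH(180°) gauche 0.7; CN(240°)/SH(180°) gauche 0.6 → 1.8 kcal/mol.
Br at 120° (eclipsed): H(0°)/H(0°) eclipsed 1.0; OH(120°)/Br(120°) eclipsed 1.9; CN(240°)/SH(240°) eclipsed 1.8 → 4.7 kcal/mol.
Br at 180° (staggered): OH(120°)/Br(180°) gauche 0.5; CN(240°)/Br(180°) gauche 0.7; CN(240°)/SH(300°) gauche 0.6 → 1.8 kcal/mol.
Br at 240° (eclipsed): H(0°)/SH(0°) eclipsed 1.6; OH(120°)/H(120°) eclipsed 1.3; CN(240°)/Br(240°) eclipsed 2.0 → 4.9 kcal/mol.
Br at 300° (staggered): OH(120°)/SH(60°) gauche 0.7; CN(240°)/Br(300°) gauche 0.7 → 1.4 kcal/mol.
Max at 0° (5.8 kcal/mol), min at 300° (1.4 kcal/mol); barrier = 4.4 kcal/mol.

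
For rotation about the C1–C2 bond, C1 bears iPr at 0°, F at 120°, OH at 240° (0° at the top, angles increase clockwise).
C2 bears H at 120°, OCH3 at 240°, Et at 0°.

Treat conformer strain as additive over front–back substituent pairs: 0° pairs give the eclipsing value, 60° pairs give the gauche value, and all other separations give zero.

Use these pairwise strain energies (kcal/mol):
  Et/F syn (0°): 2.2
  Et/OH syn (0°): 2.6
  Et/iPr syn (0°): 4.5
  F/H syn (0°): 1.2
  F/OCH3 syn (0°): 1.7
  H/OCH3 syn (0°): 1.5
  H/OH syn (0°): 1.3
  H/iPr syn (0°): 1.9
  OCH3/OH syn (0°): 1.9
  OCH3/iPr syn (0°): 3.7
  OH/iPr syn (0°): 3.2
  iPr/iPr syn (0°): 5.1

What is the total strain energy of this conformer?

This conformer (eclipsed): iPr(0°)/Et(0°) eclipsed 4.5; F(120°)/H(120°) eclipsed 1.2; OH(240°)/OCH3(240°) eclipsed 1.9 → 7.6 kcal/mol.

7.6 kcal/mol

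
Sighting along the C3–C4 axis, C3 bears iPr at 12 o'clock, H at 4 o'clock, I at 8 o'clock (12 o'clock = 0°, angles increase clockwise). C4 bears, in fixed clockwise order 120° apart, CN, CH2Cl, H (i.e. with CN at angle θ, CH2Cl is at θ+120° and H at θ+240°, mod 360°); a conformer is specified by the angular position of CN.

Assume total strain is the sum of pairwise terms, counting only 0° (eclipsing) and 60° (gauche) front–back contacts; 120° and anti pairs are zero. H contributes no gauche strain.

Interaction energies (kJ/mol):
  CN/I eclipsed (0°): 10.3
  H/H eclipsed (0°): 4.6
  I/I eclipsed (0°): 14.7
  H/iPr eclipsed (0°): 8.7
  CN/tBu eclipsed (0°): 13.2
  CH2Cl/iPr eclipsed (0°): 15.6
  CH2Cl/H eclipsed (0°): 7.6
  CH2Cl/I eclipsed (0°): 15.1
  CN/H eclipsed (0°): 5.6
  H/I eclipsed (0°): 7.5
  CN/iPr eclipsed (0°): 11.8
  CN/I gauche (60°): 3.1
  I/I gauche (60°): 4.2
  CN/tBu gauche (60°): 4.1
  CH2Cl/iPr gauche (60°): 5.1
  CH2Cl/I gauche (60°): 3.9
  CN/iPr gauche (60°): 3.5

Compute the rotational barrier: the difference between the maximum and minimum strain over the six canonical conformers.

CN at 0° (eclipsed): iPr–CN eclipsed, H–CH2Cl eclipsed, I–H eclipsed; 11.8 + 7.6 + 7.5 = 26.9 kJ/mol.
CN at 60° (staggered): iPr–CN gauche, I–CH2Cl gauche; 3.5 + 3.9 = 7.4 kJ/mol.
CN at 120° (eclipsed): iPr–H eclipsed, H–CN eclipsed, I–CH2Cl eclipsed; 8.7 + 5.6 + 15.1 = 29.4 kJ/mol.
CN at 180° (staggered): iPr–CH2Cl gauche, I–CN gauche, I–CH2Cl gauche; 5.1 + 3.1 + 3.9 = 12.1 kJ/mol.
CN at 240° (eclipsed): iPr–CH2Cl eclipsed, H–H eclipsed, I–CN eclipsed; 15.6 + 4.6 + 10.3 = 30.5 kJ/mol.
CN at 300° (staggered): iPr–CN gauche, iPr–CH2Cl gauche, I–CN gauche; 3.5 + 5.1 + 3.1 = 11.7 kJ/mol.
Max at 240° (30.5 kJ/mol), min at 60° (7.4 kJ/mol); barrier = 23.1 kJ/mol.

23.1 kJ/mol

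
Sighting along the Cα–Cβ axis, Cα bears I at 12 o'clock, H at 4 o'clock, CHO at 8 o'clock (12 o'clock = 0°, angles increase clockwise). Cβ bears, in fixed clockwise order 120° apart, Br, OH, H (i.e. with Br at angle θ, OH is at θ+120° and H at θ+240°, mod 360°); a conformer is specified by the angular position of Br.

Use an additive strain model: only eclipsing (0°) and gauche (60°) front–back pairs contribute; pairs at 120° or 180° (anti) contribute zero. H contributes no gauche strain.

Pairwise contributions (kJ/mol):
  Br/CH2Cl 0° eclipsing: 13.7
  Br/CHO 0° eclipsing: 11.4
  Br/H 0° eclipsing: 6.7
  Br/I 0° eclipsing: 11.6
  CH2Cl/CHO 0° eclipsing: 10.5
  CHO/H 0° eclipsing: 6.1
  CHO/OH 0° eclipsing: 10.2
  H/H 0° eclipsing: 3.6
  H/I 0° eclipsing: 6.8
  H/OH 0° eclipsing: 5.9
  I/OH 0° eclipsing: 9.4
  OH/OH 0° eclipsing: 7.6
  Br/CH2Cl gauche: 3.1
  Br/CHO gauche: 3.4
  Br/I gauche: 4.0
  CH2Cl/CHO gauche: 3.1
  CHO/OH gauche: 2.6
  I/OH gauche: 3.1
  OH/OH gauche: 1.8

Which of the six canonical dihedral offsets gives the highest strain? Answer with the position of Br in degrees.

240°

Br at 0° (eclipsed): I–Br eclipsed, H–OH eclipsed, CHO–H eclipsed; 11.6 + 5.9 + 6.1 = 23.6 kJ/mol.
Br at 60° (staggered): I–Br gauche, CHO–OH gauche; 4.0 + 2.6 = 6.6 kJ/mol.
Br at 120° (eclipsed): I–H eclipsed, H–Br eclipsed, CHO–OH eclipsed; 6.8 + 6.7 + 10.2 = 23.7 kJ/mol.
Br at 180° (staggered): I–OH gauche, CHO–Br gauche, CHO–OH gauche; 3.1 + 3.4 + 2.6 = 9.1 kJ/mol.
Br at 240° (eclipsed): I–OH eclipsed, H–H eclipsed, CHO–Br eclipsed; 9.4 + 3.6 + 11.4 = 24.4 kJ/mol.
Br at 300° (staggered): I–Br gauche, I–OH gauche, CHO–Br gauche; 4.0 + 3.1 + 3.4 = 10.5 kJ/mol.
The maximum (24.4 kJ/mol) occurs with Br at 240°.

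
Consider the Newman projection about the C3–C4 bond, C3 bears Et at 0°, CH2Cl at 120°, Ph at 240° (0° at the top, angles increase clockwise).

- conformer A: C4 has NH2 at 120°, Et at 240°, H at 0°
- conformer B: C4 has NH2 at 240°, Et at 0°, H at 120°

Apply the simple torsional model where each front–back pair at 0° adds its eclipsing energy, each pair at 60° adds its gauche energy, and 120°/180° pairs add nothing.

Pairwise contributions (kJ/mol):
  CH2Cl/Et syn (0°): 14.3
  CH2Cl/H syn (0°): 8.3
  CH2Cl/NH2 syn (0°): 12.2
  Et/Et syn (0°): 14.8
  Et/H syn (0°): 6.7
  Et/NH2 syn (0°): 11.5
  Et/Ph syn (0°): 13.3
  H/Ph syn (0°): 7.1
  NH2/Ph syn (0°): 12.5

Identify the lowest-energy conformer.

A

A (eclipsed): Et(0°)/H(0°) eclipsed 6.7; CH2Cl(120°)/NH2(120°) eclipsed 12.2; Ph(240°)/Et(240°) eclipsed 13.3 → 32.2 kJ/mol.
B (eclipsed): Et(0°)/Et(0°) eclipsed 14.8; CH2Cl(120°)/H(120°) eclipsed 8.3; Ph(240°)/NH2(240°) eclipsed 12.5 → 35.6 kJ/mol.
A has the lowest total (32.2 kJ/mol).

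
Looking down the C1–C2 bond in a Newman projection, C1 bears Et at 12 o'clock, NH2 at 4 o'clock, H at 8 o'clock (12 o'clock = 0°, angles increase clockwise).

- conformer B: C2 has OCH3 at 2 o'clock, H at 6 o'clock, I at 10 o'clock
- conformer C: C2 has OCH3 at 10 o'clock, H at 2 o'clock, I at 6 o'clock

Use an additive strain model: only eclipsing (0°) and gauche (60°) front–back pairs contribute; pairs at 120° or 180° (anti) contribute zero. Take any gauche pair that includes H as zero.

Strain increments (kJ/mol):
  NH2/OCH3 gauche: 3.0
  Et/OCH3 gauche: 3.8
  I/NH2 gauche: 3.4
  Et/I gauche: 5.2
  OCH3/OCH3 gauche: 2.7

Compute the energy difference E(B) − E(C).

+4.8 kJ/mol

B (staggered): Et(0°)/OCH3(60°) gauche 3.8; Et(0°)/I(300°) gauche 5.2; NH2(120°)/OCH3(60°) gauche 3.0 → 12.0 kJ/mol.
C (staggered): Et(0°)/OCH3(300°) gauche 3.8; NH2(120°)/I(180°) gauche 3.4 → 7.2 kJ/mol.
E(B) − E(C) = 12.0 − 7.2 = +4.8 kJ/mol.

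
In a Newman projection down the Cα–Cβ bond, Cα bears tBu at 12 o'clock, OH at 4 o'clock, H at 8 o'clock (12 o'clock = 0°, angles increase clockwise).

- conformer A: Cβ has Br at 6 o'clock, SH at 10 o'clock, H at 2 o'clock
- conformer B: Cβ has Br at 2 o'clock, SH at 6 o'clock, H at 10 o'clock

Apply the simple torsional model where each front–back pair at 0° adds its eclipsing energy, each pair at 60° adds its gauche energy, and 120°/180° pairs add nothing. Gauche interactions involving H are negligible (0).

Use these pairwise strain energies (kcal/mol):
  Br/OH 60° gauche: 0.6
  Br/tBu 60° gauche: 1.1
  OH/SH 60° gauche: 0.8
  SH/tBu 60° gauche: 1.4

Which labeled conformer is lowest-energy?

A

A (staggered): tBu(0°)/SH(300°) gauche 1.4; OH(120°)/Br(180°) gauche 0.6 → 2.0 kcal/mol.
B (staggered): tBu(0°)/Br(60°) gauche 1.1; OH(120°)/Br(60°) gauche 0.6; OH(120°)/SH(180°) gauche 0.8 → 2.5 kcal/mol.
A has the lowest total (2.0 kcal/mol).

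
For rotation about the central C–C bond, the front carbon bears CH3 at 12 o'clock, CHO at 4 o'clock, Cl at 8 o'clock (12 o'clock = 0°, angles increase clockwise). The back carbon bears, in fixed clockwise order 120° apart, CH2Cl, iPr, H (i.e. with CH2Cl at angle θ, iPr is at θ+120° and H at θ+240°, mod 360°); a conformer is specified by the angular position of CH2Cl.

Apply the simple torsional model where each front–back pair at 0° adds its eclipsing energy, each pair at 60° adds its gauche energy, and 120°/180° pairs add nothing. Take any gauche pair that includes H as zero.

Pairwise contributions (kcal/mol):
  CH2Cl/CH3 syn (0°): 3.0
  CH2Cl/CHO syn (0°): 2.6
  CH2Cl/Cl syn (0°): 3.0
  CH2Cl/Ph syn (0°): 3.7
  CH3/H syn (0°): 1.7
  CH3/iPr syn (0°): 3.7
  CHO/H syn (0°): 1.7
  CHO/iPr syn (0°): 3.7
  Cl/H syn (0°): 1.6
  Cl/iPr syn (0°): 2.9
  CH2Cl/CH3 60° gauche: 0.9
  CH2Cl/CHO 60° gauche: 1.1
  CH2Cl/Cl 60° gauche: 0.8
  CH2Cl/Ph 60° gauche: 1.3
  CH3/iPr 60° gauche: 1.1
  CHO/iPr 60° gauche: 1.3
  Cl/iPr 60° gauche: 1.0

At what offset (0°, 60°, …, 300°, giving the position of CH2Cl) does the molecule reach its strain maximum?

240°

CH2Cl at 0° is eclipsed. CH3 at 0° is eclipsed with CH2Cl at 0° (3.0); CHO at 120° is eclipsed with iPr at 120° (3.7); Cl at 240° is eclipsed with H at 240° (1.6). Total 8.3 kcal/mol.
CH2Cl at 60° is staggered. CH3 at 0° is gauche with CH2Cl at 60° (0.9); CHO at 120° is gauche with CH2Cl at 60° (1.1); CHO at 120° is gauche with iPr at 180° (1.3); Cl at 240° is gauche with iPr at 180° (1.0). Total 4.3 kcal/mol.
CH2Cl at 120° is eclipsed. CH3 at 0° is eclipsed with H at 0° (1.7); CHO at 120° is eclipsed with CH2Cl at 120° (2.6); Cl at 240° is eclipsed with iPr at 240° (2.9). Total 7.2 kcal/mol.
CH2Cl at 180° is staggered. CH3 at 0° is gauche with iPr at 300° (1.1); CHO at 120° is gauche with CH2Cl at 180° (1.1); Cl at 240° is gauche with CH2Cl at 180° (0.8); Cl at 240° is gauche with iPr at 300° (1.0). Total 4.0 kcal/mol.
CH2Cl at 240° is eclipsed. CH3 at 0° is eclipsed with iPr at 0° (3.7); CHO at 120° is eclipsed with H at 120° (1.7); Cl at 240° is eclipsed with CH2Cl at 240° (3.0). Total 8.4 kcal/mol.
CH2Cl at 300° is staggered. CH3 at 0° is gauche with CH2Cl at 300° (0.9); CH3 at 0° is gauche with iPr at 60° (1.1); CHO at 120° is gauche with iPr at 60° (1.3); Cl at 240° is gauche with CH2Cl at 300° (0.8). Total 4.1 kcal/mol.
The maximum (8.4 kcal/mol) occurs with CH2Cl at 240°.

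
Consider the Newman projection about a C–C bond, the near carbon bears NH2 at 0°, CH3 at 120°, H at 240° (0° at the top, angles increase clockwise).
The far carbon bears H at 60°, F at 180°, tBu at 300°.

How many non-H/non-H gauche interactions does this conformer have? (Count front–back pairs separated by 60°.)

Non-H gauche pairs: NH2(0°)/tBu(300°); CH3(120°)/F(180°) — 2 interactions.

2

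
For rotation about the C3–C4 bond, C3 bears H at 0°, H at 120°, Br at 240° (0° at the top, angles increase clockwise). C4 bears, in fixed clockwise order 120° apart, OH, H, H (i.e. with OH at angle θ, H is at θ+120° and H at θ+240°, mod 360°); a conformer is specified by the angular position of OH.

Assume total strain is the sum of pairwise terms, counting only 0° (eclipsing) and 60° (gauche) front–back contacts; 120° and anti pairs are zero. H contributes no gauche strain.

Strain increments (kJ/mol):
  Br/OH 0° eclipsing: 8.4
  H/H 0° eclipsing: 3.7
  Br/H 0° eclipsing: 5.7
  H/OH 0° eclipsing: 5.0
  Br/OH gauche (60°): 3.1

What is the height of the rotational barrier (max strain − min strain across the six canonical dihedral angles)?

OH at 0° (eclipsed): H–OH eclipsed, H–H eclipsed, Br–H eclipsed; 5.0 + 3.7 + 5.7 = 14.4 kJ/mol.
OH at 60° (staggered): no non-H gauche contacts → 0.0 kJ/mol.
OH at 120° (eclipsed): H–H eclipsed, H–OH eclipsed, Br–H eclipsed; 3.7 + 5.0 + 5.7 = 14.4 kJ/mol.
OH at 180° (staggered): Br–OH gauche; 3.1 = 3.1 kJ/mol.
OH at 240° (eclipsed): H–H eclipsed, H–H eclipsed, Br–OH eclipsed; 3.7 + 3.7 + 8.4 = 15.8 kJ/mol.
OH at 300° (staggered): Br–OH gauche; 3.1 = 3.1 kJ/mol.
Max at 240° (15.8 kJ/mol), min at 60° (0.0 kJ/mol); barrier = 15.8 kJ/mol.

15.8 kJ/mol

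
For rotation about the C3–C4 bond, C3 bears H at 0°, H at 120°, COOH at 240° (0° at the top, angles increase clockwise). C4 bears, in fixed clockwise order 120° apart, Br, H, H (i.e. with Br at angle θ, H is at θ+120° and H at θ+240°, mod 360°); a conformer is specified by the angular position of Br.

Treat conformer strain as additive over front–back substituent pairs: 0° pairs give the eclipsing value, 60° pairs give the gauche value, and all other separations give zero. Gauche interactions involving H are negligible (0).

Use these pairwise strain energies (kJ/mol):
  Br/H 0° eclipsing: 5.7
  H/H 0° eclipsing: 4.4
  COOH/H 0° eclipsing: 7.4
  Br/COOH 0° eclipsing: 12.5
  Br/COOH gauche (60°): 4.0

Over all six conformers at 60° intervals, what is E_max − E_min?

Br at 0° is eclipsed. H at 0° is eclipsed with Br at 0° (5.7); H at 120° is eclipsed with H at 120° (4.4); COOH at 240° is eclipsed with H at 240° (7.4). Total 17.5 kJ/mol.
Br at 60° (staggered): no non-H gauche contacts → 0.0 kJ/mol.
Br at 120° is eclipsed. H at 0° is eclipsed with H at 0° (4.4); H at 120° is eclipsed with Br at 120° (5.7); COOH at 240° is eclipsed with H at 240° (7.4). Total 17.5 kJ/mol.
Br at 180° is staggered. COOH at 240° is gauche with Br at 180° (4.0). Total 4.0 kJ/mol.
Br at 240° is eclipsed. H at 0° is eclipsed with H at 0° (4.4); H at 120° is eclipsed with H at 120° (4.4); COOH at 240° is eclipsed with Br at 240° (12.5). Total 21.3 kJ/mol.
Br at 300° is staggered. COOH at 240° is gauche with Br at 300° (4.0). Total 4.0 kJ/mol.
Max at 240° (21.3 kJ/mol), min at 60° (0.0 kJ/mol); barrier = 21.3 kJ/mol.

21.3 kJ/mol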